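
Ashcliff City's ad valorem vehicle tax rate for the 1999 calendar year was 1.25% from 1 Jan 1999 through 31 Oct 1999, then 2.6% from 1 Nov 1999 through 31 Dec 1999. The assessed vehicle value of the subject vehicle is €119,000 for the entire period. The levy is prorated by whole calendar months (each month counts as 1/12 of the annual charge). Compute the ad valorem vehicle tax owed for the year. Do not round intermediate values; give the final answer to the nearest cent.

€1,755.25

1 Jan – 31 Oct 1999: 10 months at 1.25% → €119,000 × 1.25% × 10/12 = €1,239.5833
1 Nov – 31 Dec 1999: 2 months at 2.6% → €119,000 × 2.6% × 2/12 = €515.6667
Total = €1,755.2500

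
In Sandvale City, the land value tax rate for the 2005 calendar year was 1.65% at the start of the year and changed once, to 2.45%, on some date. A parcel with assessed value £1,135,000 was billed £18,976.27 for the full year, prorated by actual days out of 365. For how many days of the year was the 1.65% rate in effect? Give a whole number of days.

355 days

Let d = days at the first rate; then 365 − d days at the second rate.
£1,135,000 × [1.65%·d + 2.45%·(365−d)] / 365 = £18,976.27
Solving gives d = 355, so the new rate took effect on December 22, 2005.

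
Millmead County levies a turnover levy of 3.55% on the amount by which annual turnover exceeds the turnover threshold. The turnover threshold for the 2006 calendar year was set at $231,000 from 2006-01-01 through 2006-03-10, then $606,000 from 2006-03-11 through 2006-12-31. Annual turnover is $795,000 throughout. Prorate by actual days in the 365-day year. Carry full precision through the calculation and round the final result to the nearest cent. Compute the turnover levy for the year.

$9,226.11

2006-01-01 to 2006-03-10: 69 days, exemption $231,000 → ($795,000 − $231,000) × 3.55% × 69/365 = $3,784.9808
2006-03-11 to 2006-12-31: 296 days, exemption $606,000 → ($795,000 − $606,000) × 3.55% × 296/365 = $5,441.1288
Total = $9,226.1096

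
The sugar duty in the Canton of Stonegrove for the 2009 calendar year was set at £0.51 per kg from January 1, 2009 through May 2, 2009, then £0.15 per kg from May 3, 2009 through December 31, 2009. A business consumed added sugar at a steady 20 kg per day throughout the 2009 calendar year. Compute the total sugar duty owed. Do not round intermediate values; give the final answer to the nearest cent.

January 1 – May 2, 2009: 122 days × 20 kg/day = 2,440 kg at £0.51/kg → £1,244.40
May 3 – December 31, 2009: 243 days × 20 kg/day = 4,860 kg at £0.15/kg → £729.00

£1,973.40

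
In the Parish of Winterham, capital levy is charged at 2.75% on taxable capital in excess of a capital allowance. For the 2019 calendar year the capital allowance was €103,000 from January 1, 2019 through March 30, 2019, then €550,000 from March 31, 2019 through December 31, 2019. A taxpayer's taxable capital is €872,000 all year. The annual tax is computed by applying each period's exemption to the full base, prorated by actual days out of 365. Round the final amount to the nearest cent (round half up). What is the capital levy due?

January 1 – March 30, 2019: 89 days, exemption €103,000 → (€872,000 − €103,000) × 2.75% × 89/365 = €5,156.5137
March 31 – December 31, 2019: 276 days, exemption €550,000 → (€872,000 − €550,000) × 2.75% × 276/365 = €6,695.8356
Total = €11,852.3493

€11,852.35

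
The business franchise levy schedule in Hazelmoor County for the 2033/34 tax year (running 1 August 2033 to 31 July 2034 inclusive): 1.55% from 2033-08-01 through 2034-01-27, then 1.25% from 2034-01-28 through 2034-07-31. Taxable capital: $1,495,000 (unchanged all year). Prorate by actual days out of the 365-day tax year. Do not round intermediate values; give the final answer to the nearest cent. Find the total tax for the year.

$20,899.28

2033-08-01 to 2034-01-27: 180 days at 1.55% → $1,495,000 × 1.55% × 180/365 = $11,427.5342
2034-01-28 to 2034-07-31: 185 days at 1.25% → $1,495,000 × 1.25% × 185/365 = $9,471.7466
Total = $20,899.2808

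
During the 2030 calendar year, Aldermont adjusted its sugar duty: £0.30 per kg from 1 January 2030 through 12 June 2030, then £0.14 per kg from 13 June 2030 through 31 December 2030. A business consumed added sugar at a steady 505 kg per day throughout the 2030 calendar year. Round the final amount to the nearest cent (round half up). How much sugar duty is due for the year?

1 January – 12 June 2030: 163 days × 505 kg/day = 82,315 kg at £0.30/kg → £24,694.50
13 June – 31 December 2030: 202 days × 505 kg/day = 102,010 kg at £0.14/kg → £14,281.40

£38,975.90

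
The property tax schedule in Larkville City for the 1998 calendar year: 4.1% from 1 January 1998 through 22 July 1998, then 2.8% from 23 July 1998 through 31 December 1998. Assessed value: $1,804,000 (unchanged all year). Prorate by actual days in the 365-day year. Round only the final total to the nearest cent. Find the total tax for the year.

$63,555.17

1 January – 22 July 1998: 203 days at 4.1% → $1,804,000 × 4.1% × 203/365 = $41,136.1425
23 July – 31 December 1998: 162 days at 2.8% → $1,804,000 × 2.8% × 162/365 = $22,419.0247
Total = $63,555.1671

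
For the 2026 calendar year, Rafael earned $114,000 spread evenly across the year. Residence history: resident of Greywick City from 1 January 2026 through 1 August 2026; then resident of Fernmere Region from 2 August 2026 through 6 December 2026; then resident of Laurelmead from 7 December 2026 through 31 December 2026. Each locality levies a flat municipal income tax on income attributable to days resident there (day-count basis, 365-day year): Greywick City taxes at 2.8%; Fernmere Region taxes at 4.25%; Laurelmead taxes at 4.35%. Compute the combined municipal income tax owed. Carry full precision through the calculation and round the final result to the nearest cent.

Greywick City, 1 January – 1 August 2026: 213 days → $114,000 × 2.8% × 213/365 = $1,862.7288
Fernmere Region, 2 August – 6 December 2026: 127 days → $114,000 × 4.25% × 127/365 = $1,685.7945
Laurelmead, 7 December – 31 December 2026: 25 days → $114,000 × 4.35% × 25/365 = $339.6575
Total = $3,888.1808

$3,888.18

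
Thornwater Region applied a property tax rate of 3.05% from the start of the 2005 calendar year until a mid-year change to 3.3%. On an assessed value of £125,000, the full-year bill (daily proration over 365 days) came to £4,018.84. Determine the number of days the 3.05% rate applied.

124 days

Let d = days at the first rate; then 365 − d days at the second rate.
£125,000 × [3.05%·d + 3.3%·(365−d)] / 365 = £4,018.84
Solving gives d = 124, so the new rate took effect on May 5, 2005.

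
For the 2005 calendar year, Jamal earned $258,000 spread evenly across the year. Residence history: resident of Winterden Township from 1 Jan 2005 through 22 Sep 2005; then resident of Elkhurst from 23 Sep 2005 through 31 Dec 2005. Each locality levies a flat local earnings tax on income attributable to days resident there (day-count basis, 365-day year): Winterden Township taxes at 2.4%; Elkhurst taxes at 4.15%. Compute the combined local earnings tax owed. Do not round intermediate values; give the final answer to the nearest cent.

$7,428.99

Winterden Township, 1 Jan – 22 Sep 2005: 265 days → $258,000 × 2.4% × 265/365 = $4,495.5616
Elkhurst, 23 Sep – 31 Dec 2005: 100 days → $258,000 × 4.15% × 100/365 = $2,933.4247
Total = $7,428.9863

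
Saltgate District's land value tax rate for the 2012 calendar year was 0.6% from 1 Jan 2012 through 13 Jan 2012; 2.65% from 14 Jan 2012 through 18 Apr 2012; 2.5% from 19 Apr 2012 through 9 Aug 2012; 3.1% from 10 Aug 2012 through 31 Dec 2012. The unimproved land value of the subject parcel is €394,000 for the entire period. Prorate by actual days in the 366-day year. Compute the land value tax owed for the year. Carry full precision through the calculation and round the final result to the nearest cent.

1 Jan – 13 Jan 2012: 13 days at 0.6% → €394,000 × 0.6% × 13/366 = €83.9672
14 Jan – 18 Apr 2012: 96 days at 2.65% → €394,000 × 2.65% × 96/366 = €2,738.6230
19 Apr – 9 Aug 2012: 113 days at 2.5% → €394,000 × 2.5% × 113/366 = €3,041.1202
10 Aug – 31 Dec 2012: 144 days at 3.1% → €394,000 × 3.1% × 144/366 = €4,805.5082
Total = €10,669.2186

€10,669.22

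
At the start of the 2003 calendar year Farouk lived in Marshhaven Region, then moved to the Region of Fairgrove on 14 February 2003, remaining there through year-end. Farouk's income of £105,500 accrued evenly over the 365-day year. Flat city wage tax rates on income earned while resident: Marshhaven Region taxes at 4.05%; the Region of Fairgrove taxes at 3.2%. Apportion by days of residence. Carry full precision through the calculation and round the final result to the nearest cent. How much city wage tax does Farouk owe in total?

£3,484.10

Marshhaven Region, 1 January – 13 February 2003: 44 days → £105,500 × 4.05% × 44/365 = £515.0712
The Region of Fairgrove, 14 February – 31 December 2003: 321 days → £105,500 × 3.2% × 321/365 = £2,969.0301
Total = £3,484.1014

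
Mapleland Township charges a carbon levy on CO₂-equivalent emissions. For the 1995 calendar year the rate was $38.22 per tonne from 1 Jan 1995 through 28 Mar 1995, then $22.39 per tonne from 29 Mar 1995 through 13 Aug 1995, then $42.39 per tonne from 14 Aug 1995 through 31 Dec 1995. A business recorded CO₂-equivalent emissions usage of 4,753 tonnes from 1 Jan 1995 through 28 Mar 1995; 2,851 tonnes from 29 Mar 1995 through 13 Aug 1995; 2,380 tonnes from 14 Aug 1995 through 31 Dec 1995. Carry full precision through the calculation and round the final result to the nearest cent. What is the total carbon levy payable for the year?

$346,381.75

1 Jan – 28 Mar 1995: 4,753 tonnes at $38.22/tonne → $181,659.66
29 Mar – 13 Aug 1995: 2,851 tonnes at $22.39/tonne → $63,833.89
14 Aug – 31 Dec 1995: 2,380 tonnes at $42.39/tonne → $100,888.20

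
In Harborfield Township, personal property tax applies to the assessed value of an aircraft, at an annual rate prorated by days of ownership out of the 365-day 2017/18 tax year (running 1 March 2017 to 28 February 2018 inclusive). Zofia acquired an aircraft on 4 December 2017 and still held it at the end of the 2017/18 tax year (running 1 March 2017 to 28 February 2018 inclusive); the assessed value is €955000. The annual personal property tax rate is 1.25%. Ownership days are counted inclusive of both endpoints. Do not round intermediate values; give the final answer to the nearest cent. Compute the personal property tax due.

Days held (4 December 2017 – 28 February 2018): 87 out of 365
Tax = €955000 × 1.25% × 87/365 = €2845.3767

€2845.38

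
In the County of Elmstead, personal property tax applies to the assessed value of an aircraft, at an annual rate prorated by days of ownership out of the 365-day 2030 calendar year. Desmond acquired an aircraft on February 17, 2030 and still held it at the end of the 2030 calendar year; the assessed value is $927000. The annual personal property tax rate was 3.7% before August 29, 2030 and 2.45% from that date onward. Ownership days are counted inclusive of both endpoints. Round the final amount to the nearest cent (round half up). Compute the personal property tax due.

February 17 – August 28, 2030: 193 days at 3.7% → $927000 × 3.7% × 193/365 = $18136.1836
August 29 – December 31, 2030: 125 days at 2.45% → $927000 × 2.45% × 125/365 = $7777.9110
Total = $25914.0945

$25914.09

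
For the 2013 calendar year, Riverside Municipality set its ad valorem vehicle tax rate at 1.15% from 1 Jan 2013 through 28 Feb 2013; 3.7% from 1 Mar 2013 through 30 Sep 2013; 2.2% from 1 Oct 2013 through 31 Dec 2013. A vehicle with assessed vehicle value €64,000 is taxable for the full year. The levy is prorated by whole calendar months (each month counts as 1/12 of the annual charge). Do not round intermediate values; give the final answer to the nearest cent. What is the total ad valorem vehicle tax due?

1 Jan – 28 Feb 2013: 2 months at 1.15% → €64,000 × 1.15% × 2/12 = €122.6667
1 Mar – 30 Sep 2013: 7 months at 3.7% → €64,000 × 3.7% × 7/12 = €1,381.3333
1 Oct – 31 Dec 2013: 3 months at 2.2% → €64,000 × 2.2% × 3/12 = €352.0000
Total = €1,856.0000

€1,856.00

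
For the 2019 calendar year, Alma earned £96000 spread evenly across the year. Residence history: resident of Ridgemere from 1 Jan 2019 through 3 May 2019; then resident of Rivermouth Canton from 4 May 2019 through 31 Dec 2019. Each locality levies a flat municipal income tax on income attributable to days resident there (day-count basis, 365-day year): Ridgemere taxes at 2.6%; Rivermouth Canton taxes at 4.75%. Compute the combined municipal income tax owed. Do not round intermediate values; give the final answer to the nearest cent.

Ridgemere, 1 Jan – 3 May 2019: 123 days → £96000 × 2.6% × 123/365 = £841.1178
Rivermouth Canton, 4 May – 31 Dec 2019: 242 days → £96000 × 4.75% × 242/365 = £3023.3425
Total = £3864.4603

£3864.46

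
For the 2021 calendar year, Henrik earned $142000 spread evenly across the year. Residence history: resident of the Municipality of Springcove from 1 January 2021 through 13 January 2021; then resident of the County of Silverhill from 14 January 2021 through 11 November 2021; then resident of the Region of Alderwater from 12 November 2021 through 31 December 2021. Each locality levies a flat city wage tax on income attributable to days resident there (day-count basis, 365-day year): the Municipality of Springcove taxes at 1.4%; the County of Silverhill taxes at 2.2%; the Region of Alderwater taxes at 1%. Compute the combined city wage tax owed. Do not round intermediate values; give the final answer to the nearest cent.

$2850.12

The Municipality of Springcove, 1 January – 13 January 2021: 13 days → $142000 × 1.4% × 13/365 = $70.8055
The County of Silverhill, 14 January – 11 November 2021: 302 days → $142000 × 2.2% × 302/365 = $2584.7890
The Region of Alderwater, 12 November – 31 December 2021: 50 days → $142000 × 1% × 50/365 = $194.5205
Total = $2850.1151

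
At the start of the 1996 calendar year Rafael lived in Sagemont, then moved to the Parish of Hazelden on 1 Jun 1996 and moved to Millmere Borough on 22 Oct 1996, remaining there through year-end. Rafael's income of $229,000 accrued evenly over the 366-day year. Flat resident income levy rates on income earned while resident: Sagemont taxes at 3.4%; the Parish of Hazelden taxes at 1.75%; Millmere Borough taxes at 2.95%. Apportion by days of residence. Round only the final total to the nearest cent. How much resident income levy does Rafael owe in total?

Sagemont, 1 Jan – 31 May 1996: 152 days → $229,000 × 3.4% × 152/366 = $3,233.5301
The Parish of Hazelden, 1 Jun – 21 Oct 1996: 143 days → $229,000 × 1.75% × 143/366 = $1,565.7719
Millmere Borough, 22 Oct – 31 Dec 1996: 71 days → $229,000 × 2.95% × 71/366 = $1,310.4932
Total = $6,109.7951

$6,109.80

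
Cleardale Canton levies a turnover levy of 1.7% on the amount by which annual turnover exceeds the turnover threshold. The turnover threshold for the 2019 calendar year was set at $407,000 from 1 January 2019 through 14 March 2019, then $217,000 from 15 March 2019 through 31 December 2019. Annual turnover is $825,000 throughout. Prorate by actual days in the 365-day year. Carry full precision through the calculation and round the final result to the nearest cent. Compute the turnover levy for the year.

$9,690.00

1 January – 14 March 2019: 73 days, exemption $407,000 → ($825,000 − $407,000) × 1.7% × 73/365 = $1,421.2000
15 March – 31 December 2019: 292 days, exemption $217,000 → ($825,000 − $217,000) × 1.7% × 292/365 = $8,268.8000
Total = $9,690.0000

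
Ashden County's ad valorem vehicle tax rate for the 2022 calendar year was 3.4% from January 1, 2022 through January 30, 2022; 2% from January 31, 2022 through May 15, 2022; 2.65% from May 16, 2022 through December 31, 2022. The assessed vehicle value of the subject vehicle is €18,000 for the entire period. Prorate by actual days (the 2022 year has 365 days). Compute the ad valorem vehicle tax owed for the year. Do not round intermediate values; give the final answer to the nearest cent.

€454.44

January 1 – January 30, 2022: 30 days at 3.4% → €18,000 × 3.4% × 30/365 = €50.3014
January 31 – May 15, 2022: 105 days at 2% → €18,000 × 2% × 105/365 = €103.5616
May 16 – December 31, 2022: 230 days at 2.65% → €18,000 × 2.65% × 230/365 = €300.5753
Total = €454.4384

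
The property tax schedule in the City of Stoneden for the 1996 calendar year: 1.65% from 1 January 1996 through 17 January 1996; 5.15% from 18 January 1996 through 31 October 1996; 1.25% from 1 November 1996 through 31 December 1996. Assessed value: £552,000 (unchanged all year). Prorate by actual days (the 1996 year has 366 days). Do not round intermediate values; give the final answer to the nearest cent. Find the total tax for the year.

£23,942.62

1 January – 17 January 1996: 17 days at 1.65% → £552,000 × 1.65% × 17/366 = £423.0492
18 January – 31 October 1996: 288 days at 5.15% → £552,000 × 5.15% × 288/366 = £22,369.5738
1 November – 31 December 1996: 61 days at 1.25% → £552,000 × 1.25% × 61/366 = £1,150.0000
Total = £23,942.6230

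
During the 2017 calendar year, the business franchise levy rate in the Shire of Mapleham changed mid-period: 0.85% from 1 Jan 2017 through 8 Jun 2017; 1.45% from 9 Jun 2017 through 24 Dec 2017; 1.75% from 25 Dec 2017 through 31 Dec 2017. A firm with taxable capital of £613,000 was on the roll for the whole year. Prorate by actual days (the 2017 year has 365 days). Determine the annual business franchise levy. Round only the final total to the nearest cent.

£7,321.57

1 Jan – 8 Jun 2017: 159 days at 0.85% → £613,000 × 0.85% × 159/365 = £2,269.7795
9 Jun – 24 Dec 2017: 199 days at 1.45% → £613,000 × 1.45% × 199/365 = £4,846.0589
25 Dec – 31 Dec 2017: 7 days at 1.75% → £613,000 × 1.75% × 7/365 = £205.7329
Total = £7,321.5712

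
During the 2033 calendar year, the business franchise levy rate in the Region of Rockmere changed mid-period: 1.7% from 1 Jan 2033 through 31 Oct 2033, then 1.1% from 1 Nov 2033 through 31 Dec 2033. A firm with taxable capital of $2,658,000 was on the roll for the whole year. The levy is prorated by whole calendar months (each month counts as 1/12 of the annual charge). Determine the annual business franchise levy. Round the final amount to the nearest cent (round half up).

1 Jan – 31 Oct 2033: 10 months at 1.7% → $2,658,000 × 1.7% × 10/12 = $37,655.0000
1 Nov – 31 Dec 2033: 2 months at 1.1% → $2,658,000 × 1.1% × 2/12 = $4,873.0000
Total = $42,528.0000

$42,528.00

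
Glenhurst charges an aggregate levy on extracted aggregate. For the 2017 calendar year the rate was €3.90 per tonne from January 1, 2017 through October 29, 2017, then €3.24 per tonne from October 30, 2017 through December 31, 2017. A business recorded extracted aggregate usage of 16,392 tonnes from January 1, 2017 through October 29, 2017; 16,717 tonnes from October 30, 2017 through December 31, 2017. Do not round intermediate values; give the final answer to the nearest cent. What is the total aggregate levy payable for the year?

January 1 – October 29, 2017: 16,392 tonnes at €3.90/tonne → €63,928.80
October 30 – December 31, 2017: 16,717 tonnes at €3.24/tonne → €54,163.08

€118,091.88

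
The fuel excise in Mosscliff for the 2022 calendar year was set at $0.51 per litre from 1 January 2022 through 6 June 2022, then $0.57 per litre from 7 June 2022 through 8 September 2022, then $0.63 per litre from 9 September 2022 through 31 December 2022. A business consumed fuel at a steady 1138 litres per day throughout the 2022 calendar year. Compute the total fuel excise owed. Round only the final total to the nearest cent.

$233,824.86

1 January – 6 June 2022: 157 days × 1138 litres/day = 178,666 litres at $0.51/litre → $91,119.66
7 June – 8 September 2022: 94 days × 1138 litres/day = 106,972 litres at $0.57/litre → $60,974.04
9 September – 31 December 2022: 114 days × 1138 litres/day = 129,732 litres at $0.63/litre → $81,731.16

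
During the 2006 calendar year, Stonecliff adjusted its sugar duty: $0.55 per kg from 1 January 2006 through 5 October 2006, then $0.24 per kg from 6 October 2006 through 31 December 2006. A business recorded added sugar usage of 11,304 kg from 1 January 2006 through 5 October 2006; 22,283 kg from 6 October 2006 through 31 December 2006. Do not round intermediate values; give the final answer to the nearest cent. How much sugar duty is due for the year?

1 January – 5 October 2006: 11,304 kg at $0.55/kg → $6,217.20
6 October – 31 December 2006: 22,283 kg at $0.24/kg → $5,347.92

$11,565.12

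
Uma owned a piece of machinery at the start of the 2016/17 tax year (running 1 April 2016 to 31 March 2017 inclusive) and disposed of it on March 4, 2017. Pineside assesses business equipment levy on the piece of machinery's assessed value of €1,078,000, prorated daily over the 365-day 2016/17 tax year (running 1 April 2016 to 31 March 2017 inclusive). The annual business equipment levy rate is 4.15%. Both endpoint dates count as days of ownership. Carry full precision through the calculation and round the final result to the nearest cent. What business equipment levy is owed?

€41,427.69

Days held (April 1, 2016 – March 4, 2017): 338 out of 365
Tax = €1,078,000 × 4.15% × 338/365 = €41,427.6877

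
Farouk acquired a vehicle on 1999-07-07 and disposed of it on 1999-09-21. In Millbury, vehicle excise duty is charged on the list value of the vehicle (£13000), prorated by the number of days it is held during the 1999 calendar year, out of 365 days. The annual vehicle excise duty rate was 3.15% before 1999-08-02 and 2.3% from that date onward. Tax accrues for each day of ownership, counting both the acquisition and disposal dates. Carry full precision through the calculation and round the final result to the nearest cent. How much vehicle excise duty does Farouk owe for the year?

1999-07-07 to 1999-08-01: 26 days at 3.15% → £13000 × 3.15% × 26/365 = £29.1699
1999-08-02 to 1999-09-21: 51 days at 2.3% → £13000 × 2.3% × 51/365 = £41.7781
Total = £70.9479

£70.95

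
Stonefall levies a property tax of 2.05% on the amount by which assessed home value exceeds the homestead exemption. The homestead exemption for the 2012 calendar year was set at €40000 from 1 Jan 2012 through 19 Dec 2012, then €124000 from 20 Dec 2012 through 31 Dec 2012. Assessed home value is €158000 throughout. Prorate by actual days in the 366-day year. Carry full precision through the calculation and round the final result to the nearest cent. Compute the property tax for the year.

€2362.54

1 Jan – 19 Dec 2012: 354 days, exemption €40000 → (€158000 − €40000) × 2.05% × 354/366 = €2339.6885
20 Dec – 31 Dec 2012: 12 days, exemption €124000 → (€158000 − €124000) × 2.05% × 12/366 = €22.8525
Total = €2362.5410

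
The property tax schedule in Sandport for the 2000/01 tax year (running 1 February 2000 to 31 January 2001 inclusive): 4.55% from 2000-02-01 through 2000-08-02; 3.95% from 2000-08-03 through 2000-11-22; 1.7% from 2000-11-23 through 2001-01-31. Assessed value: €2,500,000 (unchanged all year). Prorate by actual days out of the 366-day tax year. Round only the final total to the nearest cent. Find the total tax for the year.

2000-02-01 to 2000-08-02: 184 days at 4.55% → €2,500,000 × 4.55% × 184/366 = €57,185.7923
2000-08-03 to 2000-11-22: 112 days at 3.95% → €2,500,000 × 3.95% × 112/366 = €30,218.5792
2000-11-23 to 2001-01-31: 70 days at 1.7% → €2,500,000 × 1.7% × 70/366 = €8,128.4153
Total = €95,532.7869

€95,532.79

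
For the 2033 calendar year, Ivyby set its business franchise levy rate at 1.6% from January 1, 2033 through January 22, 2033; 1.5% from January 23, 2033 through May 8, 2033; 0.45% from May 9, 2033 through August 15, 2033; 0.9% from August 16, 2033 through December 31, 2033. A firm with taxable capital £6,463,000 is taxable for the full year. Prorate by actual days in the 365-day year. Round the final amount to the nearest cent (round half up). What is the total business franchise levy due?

January 1 – January 22, 2033: 22 days at 1.6% → £6,463,000 × 1.6% × 22/365 = £6,232.8110
January 23 – May 8, 2033: 106 days at 1.5% → £6,463,000 × 1.5% × 106/365 = £28,153.8904
May 9 – August 15, 2033: 99 days at 0.45% → £6,463,000 × 0.45% × 99/365 = £7,888.4014
August 16 – December 31, 2033: 138 days at 0.9% → £6,463,000 × 0.9% × 138/365 = £21,991.9068
Total = £64,267.0096

£64,267.01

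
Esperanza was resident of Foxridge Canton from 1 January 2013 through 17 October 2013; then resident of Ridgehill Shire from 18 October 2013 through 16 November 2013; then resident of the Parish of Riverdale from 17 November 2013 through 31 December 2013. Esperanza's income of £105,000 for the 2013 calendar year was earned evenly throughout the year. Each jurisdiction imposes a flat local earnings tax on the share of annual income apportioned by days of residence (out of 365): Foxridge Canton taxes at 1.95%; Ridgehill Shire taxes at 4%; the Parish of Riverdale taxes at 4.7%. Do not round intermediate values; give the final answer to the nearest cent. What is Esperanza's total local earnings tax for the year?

£2,580.41

Foxridge Canton, 1 January – 17 October 2013: 290 days → £105,000 × 1.95% × 290/365 = £1,626.7808
Ridgehill Shire, 18 October – 16 November 2013: 30 days → £105,000 × 4% × 30/365 = £345.2055
The Parish of Riverdale, 17 November – 31 December 2013: 45 days → £105,000 × 4.7% × 45/365 = £608.4247
Total = £2,580.4110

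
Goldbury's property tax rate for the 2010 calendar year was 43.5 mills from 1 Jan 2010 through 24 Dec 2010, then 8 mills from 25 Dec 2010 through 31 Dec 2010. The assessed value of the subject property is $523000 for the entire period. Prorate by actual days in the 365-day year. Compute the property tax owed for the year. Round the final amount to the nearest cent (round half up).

$22394.43

1 Jan – 24 Dec 2010: 358 days at 43.5 mills → $523000 × 4.35% × 358/365 = $22314.1890
25 Dec – 31 Dec 2010: 7 days at 8 mills → $523000 × 0.8% × 7/365 = $80.2411
Total = $22394.4301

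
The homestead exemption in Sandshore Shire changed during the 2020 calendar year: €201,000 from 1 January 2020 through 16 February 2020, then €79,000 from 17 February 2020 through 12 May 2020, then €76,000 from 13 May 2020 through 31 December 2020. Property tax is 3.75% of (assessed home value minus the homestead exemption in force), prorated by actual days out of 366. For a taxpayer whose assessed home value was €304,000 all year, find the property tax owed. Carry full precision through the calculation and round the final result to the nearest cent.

€7,921.62

1 January – 16 February 2020: 47 days, exemption €201,000 → (€304,000 − €201,000) × 3.75% × 47/366 = €496.0041
17 February – 12 May 2020: 86 days, exemption €79,000 → (€304,000 − €79,000) × 3.75% × 86/366 = €1,982.5820
13 May – 31 December 2020: 233 days, exemption €76,000 → (€304,000 − €76,000) × 3.75% × 233/366 = €5,443.0328
Total = €7,921.6189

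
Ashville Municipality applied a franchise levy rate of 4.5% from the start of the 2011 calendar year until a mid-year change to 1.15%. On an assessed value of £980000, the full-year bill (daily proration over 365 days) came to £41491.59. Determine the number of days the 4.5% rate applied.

336 days

Let d = days at the first rate; then 365 − d days at the second rate.
£980000 × [4.5%·d + 1.15%·(365−d)] / 365 = £41491.59
Solving gives d = 336, so the new rate took effect on December 3, 2011.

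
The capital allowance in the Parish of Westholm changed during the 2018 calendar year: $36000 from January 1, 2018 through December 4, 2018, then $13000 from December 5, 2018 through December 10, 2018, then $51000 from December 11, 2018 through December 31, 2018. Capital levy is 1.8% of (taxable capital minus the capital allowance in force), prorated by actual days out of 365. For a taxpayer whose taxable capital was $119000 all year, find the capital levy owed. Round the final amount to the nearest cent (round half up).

January 1 – December 4, 2018: 338 days, exemption $36000 → ($119000 − $36000) × 1.8% × 338/365 = $1383.4849
December 5 – December 10, 2018: 6 days, exemption $13000 → ($119000 − $13000) × 1.8% × 6/365 = $31.3644
December 11 – December 31, 2018: 21 days, exemption $51000 → ($119000 − $51000) × 1.8% × 21/365 = $70.4219
Total = $1485.2712

$1485.27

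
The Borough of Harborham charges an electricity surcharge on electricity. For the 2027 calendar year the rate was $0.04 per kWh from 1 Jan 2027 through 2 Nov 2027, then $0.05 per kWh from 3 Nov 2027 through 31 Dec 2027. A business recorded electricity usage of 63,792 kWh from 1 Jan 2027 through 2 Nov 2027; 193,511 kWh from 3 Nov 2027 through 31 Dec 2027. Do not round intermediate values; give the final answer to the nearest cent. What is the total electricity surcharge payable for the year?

$12227.23

1 Jan – 2 Nov 2027: 63,792 kWh at $0.04/kWh → $2551.68
3 Nov – 31 Dec 2027: 193,511 kWh at $0.05/kWh → $9675.55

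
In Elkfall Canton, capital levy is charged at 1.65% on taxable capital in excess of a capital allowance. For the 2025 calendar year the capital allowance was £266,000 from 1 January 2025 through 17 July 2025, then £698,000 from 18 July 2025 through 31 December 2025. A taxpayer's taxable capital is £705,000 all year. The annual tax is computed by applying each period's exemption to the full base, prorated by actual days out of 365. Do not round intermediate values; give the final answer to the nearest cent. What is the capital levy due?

1 January – 17 July 2025: 198 days, exemption £266,000 → (£705,000 − £266,000) × 1.65% × 198/365 = £3,929.3507
18 July – 31 December 2025: 167 days, exemption £698,000 → (£705,000 − £698,000) × 1.65% × 167/365 = £52.8452
Total = £3,982.1959

£3,982.20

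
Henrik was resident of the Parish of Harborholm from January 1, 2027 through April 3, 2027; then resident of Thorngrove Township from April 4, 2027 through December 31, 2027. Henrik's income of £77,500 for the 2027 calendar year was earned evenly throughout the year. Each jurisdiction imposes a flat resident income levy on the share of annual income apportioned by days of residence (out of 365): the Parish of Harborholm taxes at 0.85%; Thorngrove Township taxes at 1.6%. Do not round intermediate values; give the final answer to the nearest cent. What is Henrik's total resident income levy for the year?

The Parish of Harborholm, January 1 – April 3, 2027: 93 days → £77,500 × 0.85% × 93/365 = £167.8459
Thorngrove Township, April 4 – December 31, 2027: 272 days → £77,500 × 1.6% × 272/365 = £924.0548
Total = £1,091.9007

£1,091.90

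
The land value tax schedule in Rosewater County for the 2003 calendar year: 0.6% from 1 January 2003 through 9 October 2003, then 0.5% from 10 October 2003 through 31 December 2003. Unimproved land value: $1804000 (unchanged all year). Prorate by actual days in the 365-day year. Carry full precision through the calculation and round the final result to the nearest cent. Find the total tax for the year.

$10413.78

1 January – 9 October 2003: 282 days at 0.6% → $1804000 × 0.6% × 282/365 = $8362.6521
10 October – 31 December 2003: 83 days at 0.5% → $1804000 × 0.5% × 83/365 = $2051.1233
Total = $10413.7753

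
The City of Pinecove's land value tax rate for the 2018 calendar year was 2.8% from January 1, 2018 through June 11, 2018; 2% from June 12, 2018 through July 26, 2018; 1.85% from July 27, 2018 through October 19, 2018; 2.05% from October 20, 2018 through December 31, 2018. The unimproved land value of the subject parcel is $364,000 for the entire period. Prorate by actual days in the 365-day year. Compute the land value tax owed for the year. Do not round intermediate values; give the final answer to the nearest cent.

$8,481.70

January 1 – June 11, 2018: 162 days at 2.8% → $364,000 × 2.8% × 162/365 = $4,523.5726
June 12 – July 26, 2018: 45 days at 2% → $364,000 × 2% × 45/365 = $897.5342
July 27 – October 19, 2018: 85 days at 1.85% → $364,000 × 1.85% × 85/365 = $1,568.1918
October 20 – December 31, 2018: 73 days at 2.05% → $364,000 × 2.05% × 73/365 = $1,492.4000
Total = $8,481.6986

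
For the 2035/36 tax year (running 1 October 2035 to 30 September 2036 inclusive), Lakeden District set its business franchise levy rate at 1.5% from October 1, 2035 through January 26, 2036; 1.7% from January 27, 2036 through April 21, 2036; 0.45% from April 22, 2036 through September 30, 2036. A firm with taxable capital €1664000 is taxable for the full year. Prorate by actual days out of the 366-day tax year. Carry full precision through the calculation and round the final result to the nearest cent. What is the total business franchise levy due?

October 1, 2035 – January 26, 2036: 118 days at 1.5% → €1664000 × 1.5% × 118/366 = €8047.2131
January 27 – April 21, 2036: 86 days at 1.7% → €1664000 × 1.7% × 86/366 = €6646.9071
April 22 – September 30, 2036: 162 days at 0.45% → €1664000 × 0.45% × 162/366 = €3314.3607
Total = €18008.4809

€18008.48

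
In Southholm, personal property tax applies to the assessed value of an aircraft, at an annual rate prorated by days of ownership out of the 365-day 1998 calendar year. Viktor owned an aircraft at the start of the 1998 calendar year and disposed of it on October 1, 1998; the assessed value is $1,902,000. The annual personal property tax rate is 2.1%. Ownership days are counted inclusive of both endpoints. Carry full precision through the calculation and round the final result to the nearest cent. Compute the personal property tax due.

Days held (January 1 – October 1, 1998): 274 out of 365
Tax = $1,902,000 × 2.1% × 274/365 = $29,983.8575

$29,983.86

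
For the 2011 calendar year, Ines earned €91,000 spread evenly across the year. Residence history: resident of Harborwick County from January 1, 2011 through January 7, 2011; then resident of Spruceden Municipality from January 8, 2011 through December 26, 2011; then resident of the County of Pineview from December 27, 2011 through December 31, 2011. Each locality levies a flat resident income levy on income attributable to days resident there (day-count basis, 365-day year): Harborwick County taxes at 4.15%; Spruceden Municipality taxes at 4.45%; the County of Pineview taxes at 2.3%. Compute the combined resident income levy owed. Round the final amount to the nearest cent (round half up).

Harborwick County, January 1 – January 7, 2011: 7 days → €91,000 × 4.15% × 7/365 = €72.4260
Spruceden Municipality, January 8 – December 26, 2011: 353 days → €91,000 × 4.45% × 353/365 = €3,916.3658
The County of Pineview, December 27 – December 31, 2011: 5 days → €91,000 × 2.3% × 5/365 = €28.6712
Total = €4,017.4630

€4,017.46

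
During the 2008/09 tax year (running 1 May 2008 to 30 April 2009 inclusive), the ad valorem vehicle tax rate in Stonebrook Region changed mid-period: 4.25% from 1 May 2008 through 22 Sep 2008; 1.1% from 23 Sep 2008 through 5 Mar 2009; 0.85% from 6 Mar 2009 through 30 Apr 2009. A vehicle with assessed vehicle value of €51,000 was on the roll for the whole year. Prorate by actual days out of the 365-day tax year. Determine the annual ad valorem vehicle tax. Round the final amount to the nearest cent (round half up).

1 May – 22 Sep 2008: 145 days at 4.25% → €51,000 × 4.25% × 145/365 = €861.0616
23 Sep 2008 – 5 Mar 2009: 164 days at 1.1% → €51,000 × 1.1% × 164/365 = €252.0658
6 Mar – 30 Apr 2009: 56 days at 0.85% → €51,000 × 0.85% × 56/365 = €66.5096
Total = €1,179.6370

€1,179.64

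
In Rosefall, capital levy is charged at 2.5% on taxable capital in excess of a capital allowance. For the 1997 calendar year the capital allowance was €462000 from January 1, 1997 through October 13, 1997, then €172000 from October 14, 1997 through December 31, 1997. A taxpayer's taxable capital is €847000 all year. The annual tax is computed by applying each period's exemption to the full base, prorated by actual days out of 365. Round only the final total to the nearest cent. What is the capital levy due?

January 1 – October 13, 1997: 286 days, exemption €462000 → (€847000 − €462000) × 2.5% × 286/365 = €7541.7808
October 14 – December 31, 1997: 79 days, exemption €172000 → (€847000 − €172000) × 2.5% × 79/365 = €3652.3973
Total = €11194.1781

€11194.18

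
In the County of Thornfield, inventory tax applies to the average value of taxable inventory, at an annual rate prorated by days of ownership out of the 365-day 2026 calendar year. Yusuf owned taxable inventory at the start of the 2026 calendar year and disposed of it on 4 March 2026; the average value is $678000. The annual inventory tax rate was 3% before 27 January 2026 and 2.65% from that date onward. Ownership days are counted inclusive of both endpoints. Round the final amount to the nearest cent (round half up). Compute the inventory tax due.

$3270.19

1 January – 26 January 2026: 26 days at 3% → $678000 × 3% × 26/365 = $1448.8767
27 January – 4 March 2026: 37 days at 2.65% → $678000 × 2.65% × 37/365 = $1821.3123
Total = $3270.1890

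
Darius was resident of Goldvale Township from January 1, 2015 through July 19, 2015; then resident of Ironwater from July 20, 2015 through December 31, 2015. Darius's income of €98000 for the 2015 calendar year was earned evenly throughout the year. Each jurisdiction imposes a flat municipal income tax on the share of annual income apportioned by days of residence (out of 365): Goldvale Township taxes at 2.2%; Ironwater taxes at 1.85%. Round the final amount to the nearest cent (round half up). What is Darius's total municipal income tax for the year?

Goldvale Township, January 1 – July 19, 2015: 200 days → €98000 × 2.2% × 200/365 = €1181.3699
Ironwater, July 20 – December 31, 2015: 165 days → €98000 × 1.85% × 165/365 = €819.5753
Total = €2000.9452

€2000.95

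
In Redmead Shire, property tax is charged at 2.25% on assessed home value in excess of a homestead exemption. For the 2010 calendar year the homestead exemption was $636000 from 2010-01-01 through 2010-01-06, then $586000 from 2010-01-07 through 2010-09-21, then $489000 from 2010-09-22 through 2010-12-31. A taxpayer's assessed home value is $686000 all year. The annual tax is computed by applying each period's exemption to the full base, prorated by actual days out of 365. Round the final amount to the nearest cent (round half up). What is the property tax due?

2010-01-01 to 2010-01-06: 6 days, exemption $636000 → ($686000 − $636000) × 2.25% × 6/365 = $18.4932
2010-01-07 to 2010-09-21: 258 days, exemption $586000 → ($686000 − $586000) × 2.25% × 258/365 = $1590.4110
2010-09-22 to 2010-12-31: 101 days, exemption $489000 → ($686000 − $489000) × 2.25% × 101/365 = $1226.5274
Total = $2835.4315

$2835.43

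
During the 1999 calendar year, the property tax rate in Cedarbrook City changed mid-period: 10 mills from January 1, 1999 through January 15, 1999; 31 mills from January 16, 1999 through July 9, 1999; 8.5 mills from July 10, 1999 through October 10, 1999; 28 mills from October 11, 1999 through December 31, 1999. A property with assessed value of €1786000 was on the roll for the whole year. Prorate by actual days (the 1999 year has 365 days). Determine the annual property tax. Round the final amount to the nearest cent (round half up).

€42382.02

January 1 – January 15, 1999: 15 days at 10 mills → €1786000 × 1% × 15/365 = €733.9726
January 16 – July 9, 1999: 175 days at 31 mills → €1786000 × 3.1% × 175/365 = €26545.3425
July 10 – October 10, 1999: 93 days at 8.5 mills → €1786000 × 0.85% × 93/365 = €3868.0356
October 11 – December 31, 1999: 82 days at 28 mills → €1786000 × 2.8% × 82/365 = €11234.6740
Total = €42382.0247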